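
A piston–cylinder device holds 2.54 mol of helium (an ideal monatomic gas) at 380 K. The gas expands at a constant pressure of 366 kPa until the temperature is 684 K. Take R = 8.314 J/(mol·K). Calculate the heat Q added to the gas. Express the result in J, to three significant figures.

Isobaric: W = nRΔT = (2.54)(8.314)(304) = 6420 J.
ΔU = nCᵥΔT with Cᵥ = 3R/2: ΔU = (2.54)(12.47)(304) = 9630 J.
Q = ΔU + W = 9630 + 6420 = 16049 J.

Q ≈ 16000 J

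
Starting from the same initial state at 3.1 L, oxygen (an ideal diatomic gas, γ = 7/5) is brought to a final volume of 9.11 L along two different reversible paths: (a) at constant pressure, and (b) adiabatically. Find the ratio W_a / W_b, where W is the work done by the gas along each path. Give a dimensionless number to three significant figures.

W_a / W_b ≈ 2.21

Path (a) isobaric: W = P₁(V₂ − V₁) → W_a/(P₁V₁) = 1.939.
Path (b) adiabatic: W = P₁V₁(1 − (V₁/V₂)^(γ−1))/(γ−1) → W_b/(P₁V₁) = 0.8757.
W_a / W_b = 1.939 / 0.8757 = 2.214.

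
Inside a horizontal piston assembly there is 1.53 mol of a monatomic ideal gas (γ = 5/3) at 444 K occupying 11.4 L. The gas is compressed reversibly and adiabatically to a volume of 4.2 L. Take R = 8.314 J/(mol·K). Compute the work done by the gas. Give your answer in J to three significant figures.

Adiabatic: TV^(γ−1) = const with γ = 5/3.
T₂ = T₁ (V₁/V₂)^(γ−1) = 444 × (11.4/4.2)^0.667 = 444 × 1.946 = 863.9 K.
W_by = nCᵥ(T₁ − T₂) = (1.53)(12.47)(444 − 863.9) = -8013 J.

W ≈ -8010 J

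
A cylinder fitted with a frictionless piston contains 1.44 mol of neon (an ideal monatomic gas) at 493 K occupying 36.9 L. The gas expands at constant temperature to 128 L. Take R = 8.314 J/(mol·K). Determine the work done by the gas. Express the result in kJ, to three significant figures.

Isothermal: W = nRT ln(V₂/V₁).
W = (1.44)(8.314)(493) × ln(128/36.9)
  = 5902 × 1.244
W_by_gas = 7341 J.

W ≈ 7.34 kJ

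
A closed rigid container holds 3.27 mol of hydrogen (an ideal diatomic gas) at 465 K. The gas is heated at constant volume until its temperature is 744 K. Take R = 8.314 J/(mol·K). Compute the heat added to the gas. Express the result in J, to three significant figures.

Q ≈ 19000 J

Constant volume ⇒ W = 0, so Q = ΔU = nCᵥΔT with Cᵥ = 5R/2 = 20.79 J/(mol·K).
ΔU = (3.27)(20.79)(744 − 465) = 18963 J.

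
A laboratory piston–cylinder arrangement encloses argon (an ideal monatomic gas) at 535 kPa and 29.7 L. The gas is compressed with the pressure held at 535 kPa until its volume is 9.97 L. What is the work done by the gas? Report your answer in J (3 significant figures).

Isobaric: W = P ΔV.
W = (535 kPa)(9.97 − 29.7 L) = (535)(-19.73) = -10556 J.

W ≈ -10600 J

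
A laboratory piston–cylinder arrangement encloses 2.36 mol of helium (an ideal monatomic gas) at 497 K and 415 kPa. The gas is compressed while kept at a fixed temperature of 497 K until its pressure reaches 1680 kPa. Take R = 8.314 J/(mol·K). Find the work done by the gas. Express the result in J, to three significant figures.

W ≈ -13600 J

Isothermal process: W = nRT ln(V₂/V₁) = nRT ln(P₁/P₂).
W = (2.36)(8.314)(497) × ln(415/1680)
  = 9752 × ln(0.247) = 9752 × -1.398
W_by_gas = -13635 J.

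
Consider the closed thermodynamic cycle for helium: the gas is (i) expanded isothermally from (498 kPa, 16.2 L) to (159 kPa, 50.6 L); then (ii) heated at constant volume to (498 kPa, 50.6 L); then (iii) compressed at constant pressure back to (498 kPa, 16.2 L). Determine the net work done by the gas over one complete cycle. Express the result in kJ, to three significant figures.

Leg (i): W = PᵢVᵢ ln(V_f/Vᵢ) = (8068) ln(50.6/16.2) = 9189 J.
Leg (ii): W = 0.
Leg (iii): W = PΔV = (498)(16.2 − 50.6) = -17131 J.
W_net = 9189 − 17131 = -7943 J.

W_net ≈ -7.94 kJ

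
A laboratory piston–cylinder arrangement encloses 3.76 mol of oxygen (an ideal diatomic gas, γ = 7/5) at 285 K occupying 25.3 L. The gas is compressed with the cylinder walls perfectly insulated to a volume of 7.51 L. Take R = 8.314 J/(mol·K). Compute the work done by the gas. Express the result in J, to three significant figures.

Adiabatic: TV^(γ−1) = const with γ = 7/5.
T₂ = T₁ (V₁/V₂)^(γ−1) = 285 × (25.3/7.51)^0.4 = 285 × 1.626 = 463.3 K.
W_by = nCᵥ(T₁ − T₂) = (3.76)(20.79)(285 − 463.3) = -13932 J.

W ≈ -13900 J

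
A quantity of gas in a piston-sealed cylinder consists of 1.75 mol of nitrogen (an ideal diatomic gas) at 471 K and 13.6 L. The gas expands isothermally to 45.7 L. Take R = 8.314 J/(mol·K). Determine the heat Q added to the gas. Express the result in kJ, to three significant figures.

Isothermal ⇒ ΔU = 0, so Q = W = nRT ln(V₂/V₁).
Q = (1.75)(8.314)(471) ln(45.7/13.6) = 6853 × 1.212 = 8306 J.

Q ≈ 8.31 kJ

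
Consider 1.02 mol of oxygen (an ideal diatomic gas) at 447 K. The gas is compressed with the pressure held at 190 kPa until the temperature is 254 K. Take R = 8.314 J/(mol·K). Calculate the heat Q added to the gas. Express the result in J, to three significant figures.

Q ≈ -5730 J

Isobaric: W = nRΔT = (1.02)(8.314)(-193) = -1637 J.
ΔU = nCᵥΔT with Cᵥ = 5R/2: ΔU = (1.02)(20.79)(-193) = -4092 J.
Q = ΔU + W = -4092 − 1637 = -5728 J.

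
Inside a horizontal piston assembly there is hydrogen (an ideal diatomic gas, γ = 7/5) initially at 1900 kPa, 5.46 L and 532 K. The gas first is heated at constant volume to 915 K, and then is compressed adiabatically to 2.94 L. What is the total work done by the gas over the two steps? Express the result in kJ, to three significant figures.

W_total ≈ -12.5 kJ

Step 1 (isochoric): W = 0 (constant volume).
After step 1: P = 3268 kPa (V unchanged).
Step 2 (adiabatic): W = (P₁V₁ − P₂V₂)/(γ−1) = (17842 − 22856)/0.4 = -12533 J.
W_total = 0 − 12533 = -12533 J.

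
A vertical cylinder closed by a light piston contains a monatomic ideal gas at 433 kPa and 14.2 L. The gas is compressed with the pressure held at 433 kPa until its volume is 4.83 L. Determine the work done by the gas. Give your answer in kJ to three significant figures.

Isobaric: W = P ΔV.
W = (433 kPa)(4.83 − 14.2 L) = (433)(-9.37) = -4057 J.

W ≈ -4.06 kJ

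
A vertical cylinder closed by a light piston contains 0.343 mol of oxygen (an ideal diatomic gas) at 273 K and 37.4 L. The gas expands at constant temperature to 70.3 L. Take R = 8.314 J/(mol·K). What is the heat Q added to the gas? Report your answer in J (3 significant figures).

Q ≈ 491 J

Isothermal ⇒ ΔU = 0, so Q = W = nRT ln(V₂/V₁).
Q = (0.343)(8.314)(273) ln(70.3/37.4) = 778.5 × 0.6311 = 491.3 J.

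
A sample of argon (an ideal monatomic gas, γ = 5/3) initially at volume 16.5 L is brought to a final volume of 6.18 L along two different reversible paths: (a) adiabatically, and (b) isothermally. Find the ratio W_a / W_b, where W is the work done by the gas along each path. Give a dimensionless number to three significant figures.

W_a / W_b ≈ 1.41

Path (a) adiabatic: W = P₁V₁(1 − (V₁/V₂)^(γ−1))/(γ−1) → W_a/(P₁V₁) = -1.387.
Path (b) isothermal: W = P₁V₁ ln(V₂/V₁) → W_b/(P₁V₁) = -0.982.
W_a / W_b = -1.387 / -0.982 = 1.412.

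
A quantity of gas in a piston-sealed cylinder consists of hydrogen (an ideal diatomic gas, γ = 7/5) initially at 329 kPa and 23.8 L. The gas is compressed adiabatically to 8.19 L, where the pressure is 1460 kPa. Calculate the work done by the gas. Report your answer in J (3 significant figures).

W ≈ -10300 J

Adiabatic: W = (P₁V₁ − P₂V₂)/(γ − 1) with γ = 7/5.
P₁V₁ = 7830 J, P₂V₂ = 11957 J.
W = (7830 − 11957) / 0.4 = -10318 J.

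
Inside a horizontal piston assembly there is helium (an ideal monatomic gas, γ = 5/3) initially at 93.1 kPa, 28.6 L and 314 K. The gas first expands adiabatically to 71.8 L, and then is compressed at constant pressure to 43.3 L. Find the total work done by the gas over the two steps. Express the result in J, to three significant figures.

W_total ≈ 1260 J

Step 1 (adiabatic): W = (P₁V₁ − P₂V₂)/(γ−1) = (2663 − 1441)/0.667 = 1832 J.
After step 1: P = 20.08 kPa, V = 71.8 L, T = 170 K.
Step 2 (isobaric): W = PΔV = (20.08 kPa)(43.3 − 71.8 L) = -572.2 J.
W_total = 1832 − 572.2 = 1260 J.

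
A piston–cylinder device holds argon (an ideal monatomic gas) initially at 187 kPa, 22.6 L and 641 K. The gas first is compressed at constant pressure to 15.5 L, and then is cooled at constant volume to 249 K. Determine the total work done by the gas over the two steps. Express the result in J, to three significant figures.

W_total ≈ -1330 J

Step 1 (isobaric): W = PΔV = (187 kPa)(15.5 − 22.6 L) = -1328 J.
Step 2 (isochoric): W = 0 (constant volume).
W_total = -1328 + 0 = -1328 J.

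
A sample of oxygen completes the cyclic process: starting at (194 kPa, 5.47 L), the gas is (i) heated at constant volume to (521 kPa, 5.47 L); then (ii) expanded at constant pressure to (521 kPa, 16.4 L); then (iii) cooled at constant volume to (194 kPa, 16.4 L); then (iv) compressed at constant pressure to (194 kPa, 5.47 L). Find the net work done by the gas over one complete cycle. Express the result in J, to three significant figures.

W_net ≈ 3570 J

Constant-volume legs do no work.
W(ii) = (521)(16.4 − 5.47) = 5695 J; W(iv) = (194)(5.47 − 16.4) = -2120 J.
W_net = 5695 − 2120 = 3574 J (the clockwise enclosed area).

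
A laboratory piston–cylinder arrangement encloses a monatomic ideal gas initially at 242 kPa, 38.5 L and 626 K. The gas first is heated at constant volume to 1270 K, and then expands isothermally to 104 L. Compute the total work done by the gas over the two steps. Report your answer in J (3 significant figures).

W_total ≈ 18800 J

Step 1 (isochoric): W = 0 (constant volume).
After step 1: P = 491 kPa (V unchanged).
Step 2 (isothermal): W = P₁V₁ ln(V₂/V₁) = (18902) ln(104/38.5) = 18783 J.
W_total = 0 + 18783 = 18783 J.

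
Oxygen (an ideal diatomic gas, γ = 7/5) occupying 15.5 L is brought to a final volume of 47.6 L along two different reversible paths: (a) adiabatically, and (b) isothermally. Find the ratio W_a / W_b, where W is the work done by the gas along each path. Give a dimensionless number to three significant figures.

W_a / W_b ≈ 0.806

Path (a) adiabatic: W = P₁V₁(1 − (V₁/V₂)^(γ−1))/(γ−1) → W_a/(P₁V₁) = 0.904.
Path (b) isothermal: W = P₁V₁ ln(V₂/V₁) → W_b/(P₁V₁) = 1.122.
W_a / W_b = 0.904 / 1.122 = 0.8057.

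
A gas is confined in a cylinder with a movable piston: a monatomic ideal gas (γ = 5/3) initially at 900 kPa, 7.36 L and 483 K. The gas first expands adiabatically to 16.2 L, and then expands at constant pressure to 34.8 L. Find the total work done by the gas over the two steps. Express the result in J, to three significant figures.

Step 1 (adiabatic): W = (P₁V₁ − P₂V₂)/(γ−1) = (6624 − 3915)/0.667 = 4064 J.
After step 1: P = 241.6 kPa, V = 16.2 L, T = 285.4 K.
Step 2 (isobaric): W = PΔV = (241.6 kPa)(34.8 − 16.2 L) = 4495 J.
W_total = 4064 + 4495 = 8559 J.

W_total ≈ 8560 J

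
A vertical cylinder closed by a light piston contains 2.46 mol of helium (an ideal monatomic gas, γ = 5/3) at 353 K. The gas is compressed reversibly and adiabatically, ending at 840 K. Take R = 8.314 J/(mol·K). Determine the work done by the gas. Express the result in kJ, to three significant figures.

W ≈ -14.9 kJ

Adiabatic ⇒ Q = 0, so W_by = −ΔU = nCᵥ(T₁ − T₂).
Cᵥ = 3R/2 = 12.47 J/(mol·K).
W = (2.46)(12.47)(353 − 840) = -14941 J.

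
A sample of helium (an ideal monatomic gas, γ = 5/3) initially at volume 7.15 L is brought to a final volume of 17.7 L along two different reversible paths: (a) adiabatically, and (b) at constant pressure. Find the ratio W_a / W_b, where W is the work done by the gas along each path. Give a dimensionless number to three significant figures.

Path (a) adiabatic: W = P₁V₁(1 − (V₁/V₂)^(γ−1))/(γ−1) → W_a/(P₁V₁) = 0.6803.
Path (b) isobaric: W = P₁(V₂ − V₁) → W_b/(P₁V₁) = 1.476.
W_a / W_b = 0.6803 / 1.476 = 0.4611.

W_a / W_b ≈ 0.461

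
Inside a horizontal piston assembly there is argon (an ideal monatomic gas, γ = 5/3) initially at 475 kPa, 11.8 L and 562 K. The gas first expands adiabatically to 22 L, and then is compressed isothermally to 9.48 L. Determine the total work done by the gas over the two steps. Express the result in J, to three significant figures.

W_total ≈ -258 J

Step 1 (adiabatic): W = (P₁V₁ − P₂V₂)/(γ−1) = (5605 − 3700)/0.667 = 2857 J.
After step 1: P = 168.2 kPa, V = 22 L, T = 371 K.
Step 2 (isothermal): W = P₁V₁ ln(V₂/V₁) = (3700) ln(9.48/22) = -3115 J.
W_total = 2857 − 3115 = -257.6 J.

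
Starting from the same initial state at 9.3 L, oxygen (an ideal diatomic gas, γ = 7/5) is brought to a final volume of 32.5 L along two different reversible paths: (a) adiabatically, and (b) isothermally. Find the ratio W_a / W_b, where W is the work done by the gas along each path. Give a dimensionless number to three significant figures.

Path (a) adiabatic: W = P₁V₁(1 − (V₁/V₂)^(γ−1))/(γ−1) → W_a/(P₁V₁) = 0.9844.
Path (b) isothermal: W = P₁V₁ ln(V₂/V₁) → W_b/(P₁V₁) = 1.251.
W_a / W_b = 0.9844 / 1.251 = 0.7868.

W_a / W_b ≈ 0.787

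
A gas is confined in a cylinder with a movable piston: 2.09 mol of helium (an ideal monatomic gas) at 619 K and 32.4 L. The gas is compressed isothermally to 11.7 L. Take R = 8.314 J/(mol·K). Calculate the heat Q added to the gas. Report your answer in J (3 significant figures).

Q ≈ -11000 J

Isothermal ⇒ ΔU = 0, so Q = W = nRT ln(V₂/V₁).
Q = (2.09)(8.314)(619) ln(11.7/32.4) = 10756 × -1.019 = -10956 J.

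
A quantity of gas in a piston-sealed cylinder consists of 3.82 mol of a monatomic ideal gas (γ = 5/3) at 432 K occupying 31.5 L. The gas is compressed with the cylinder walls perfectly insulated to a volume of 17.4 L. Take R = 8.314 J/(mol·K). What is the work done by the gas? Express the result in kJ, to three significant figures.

W ≈ -9.99 kJ

Adiabatic: TV^(γ−1) = const with γ = 5/3.
T₂ = T₁ (V₁/V₂)^(γ−1) = 432 × (31.5/17.4)^0.667 = 432 × 1.485 = 641.7 K.
W_by = nCᵥ(T₁ − T₂) = (3.82)(12.47)(432 − 641.7) = -9989 J.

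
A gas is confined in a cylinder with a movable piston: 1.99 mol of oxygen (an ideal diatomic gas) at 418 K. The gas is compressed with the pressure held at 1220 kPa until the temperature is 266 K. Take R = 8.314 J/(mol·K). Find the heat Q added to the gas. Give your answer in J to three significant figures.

Q ≈ -8800 J

Isobaric: W = nRΔT = (1.99)(8.314)(-152) = -2515 J.
ΔU = nCᵥΔT with Cᵥ = 5R/2: ΔU = (1.99)(20.79)(-152) = -6287 J.
Q = ΔU + W = -6287 − 2515 = -8802 J.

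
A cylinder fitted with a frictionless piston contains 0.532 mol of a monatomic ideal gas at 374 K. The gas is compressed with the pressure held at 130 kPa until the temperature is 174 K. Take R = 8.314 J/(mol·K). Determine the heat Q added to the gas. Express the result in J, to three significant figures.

Q ≈ -2210 J

Isobaric: W = nRΔT = (0.532)(8.314)(-200) = -884.6 J.
ΔU = nCᵥΔT with Cᵥ = 3R/2: ΔU = (0.532)(12.47)(-200) = -1327 J.
Q = ΔU + W = -1327 − 884.6 = -2212 J.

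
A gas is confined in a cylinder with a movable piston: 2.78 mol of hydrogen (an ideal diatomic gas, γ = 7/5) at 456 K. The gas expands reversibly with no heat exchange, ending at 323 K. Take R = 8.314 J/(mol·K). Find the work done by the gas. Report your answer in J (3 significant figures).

Adiabatic ⇒ Q = 0, so W_by = −ΔU = nCᵥ(T₁ − T₂).
Cᵥ = 5R/2 = 20.79 J/(mol·K).
W = (2.78)(20.79)(456 − 323) = 7685 J.

W ≈ 7690 J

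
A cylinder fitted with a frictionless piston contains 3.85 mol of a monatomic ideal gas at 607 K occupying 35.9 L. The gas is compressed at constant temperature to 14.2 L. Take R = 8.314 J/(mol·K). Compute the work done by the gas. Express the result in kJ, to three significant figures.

W ≈ -18.0 kJ

Isothermal: W = nRT ln(V₂/V₁).
W = (3.85)(8.314)(607) × ln(14.2/35.9)
  = 19429 × -0.9275
W_by_gas = -18021 J.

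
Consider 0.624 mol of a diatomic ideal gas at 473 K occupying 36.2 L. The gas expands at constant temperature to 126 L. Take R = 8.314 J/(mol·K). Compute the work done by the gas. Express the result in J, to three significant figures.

W ≈ 3060 J

Isothermal: W = nRT ln(V₂/V₁).
W = (0.624)(8.314)(473) × ln(126/36.2)
  = 2454 × 1.247
W_by_gas = 3061 J.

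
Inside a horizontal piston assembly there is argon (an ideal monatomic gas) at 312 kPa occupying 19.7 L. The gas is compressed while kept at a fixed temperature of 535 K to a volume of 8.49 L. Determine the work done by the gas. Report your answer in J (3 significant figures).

Isothermal: W = nRT ln(V₂/V₁) = P₁V₁ ln(V₂/V₁).
P₁V₁ = (312 kPa)(19.7 L) = 6146 J.
W = 6146 × ln(8.49/19.7) = 6146 × -0.8417
W_by_gas = -5174 J.

W ≈ -5170 J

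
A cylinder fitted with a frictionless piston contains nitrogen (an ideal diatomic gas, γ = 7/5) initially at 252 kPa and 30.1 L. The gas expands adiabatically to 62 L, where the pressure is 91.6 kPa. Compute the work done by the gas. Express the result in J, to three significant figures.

W ≈ 4770 J

Adiabatic: W = (P₁V₁ − P₂V₂)/(γ − 1) with γ = 7/5.
P₁V₁ = 7585 J, P₂V₂ = 5679 J.
W = (7585 − 5679) / 0.4 = 4765 J.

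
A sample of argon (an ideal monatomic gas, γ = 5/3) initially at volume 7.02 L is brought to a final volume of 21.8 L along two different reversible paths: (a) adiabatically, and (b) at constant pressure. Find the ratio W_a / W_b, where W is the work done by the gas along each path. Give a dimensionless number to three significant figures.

Path (a) adiabatic: W = P₁V₁(1 − (V₁/V₂)^(γ−1))/(γ−1) → W_a/(P₁V₁) = 0.7953.
Path (b) isobaric: W = P₁(V₂ − V₁) → W_b/(P₁V₁) = 2.105.
W_a / W_b = 0.7953 / 2.105 = 0.3777.

W_a / W_b ≈ 0.378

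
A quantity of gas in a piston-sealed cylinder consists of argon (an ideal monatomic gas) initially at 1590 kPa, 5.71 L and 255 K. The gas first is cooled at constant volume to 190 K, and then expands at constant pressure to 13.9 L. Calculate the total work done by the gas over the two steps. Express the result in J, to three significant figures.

W_total ≈ 9700 J

Step 1 (isochoric): W = 0 (constant volume).
After step 1: P = 1185 kPa (V unchanged).
Step 2 (isobaric): W = PΔV = (1185 kPa)(13.9 − 5.71 L) = 9703 J.
W_total = 0 + 9703 = 9703 J.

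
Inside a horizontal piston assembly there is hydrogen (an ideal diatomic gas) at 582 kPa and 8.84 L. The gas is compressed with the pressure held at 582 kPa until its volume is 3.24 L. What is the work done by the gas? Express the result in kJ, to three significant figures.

W ≈ -3.26 kJ

Isobaric: W = P ΔV.
W = (582 kPa)(3.24 − 8.84 L) = (582)(-5.6) = -3259 J.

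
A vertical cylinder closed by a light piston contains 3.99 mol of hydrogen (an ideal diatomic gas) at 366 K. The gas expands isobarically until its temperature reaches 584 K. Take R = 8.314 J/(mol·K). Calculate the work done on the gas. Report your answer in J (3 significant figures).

Isobaric: W = P ΔV = nR ΔT.
W = (3.99)(8.314)(584 − 366) = 7232 J.
Work on gas = −W_by = -7232 J.

W ≈ -7230 J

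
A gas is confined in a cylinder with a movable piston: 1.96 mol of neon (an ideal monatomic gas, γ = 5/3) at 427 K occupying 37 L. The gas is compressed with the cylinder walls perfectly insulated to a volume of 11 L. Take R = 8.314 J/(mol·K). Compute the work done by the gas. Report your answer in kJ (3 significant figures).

Adiabatic: TV^(γ−1) = const with γ = 5/3.
T₂ = T₁ (V₁/V₂)^(γ−1) = 427 × (37/11)^0.667 = 427 × 2.245 = 958.6 K.
W_by = nCᵥ(T₁ − T₂) = (1.96)(12.47)(427 − 958.6) = -12994 J.

W ≈ -13.0 kJ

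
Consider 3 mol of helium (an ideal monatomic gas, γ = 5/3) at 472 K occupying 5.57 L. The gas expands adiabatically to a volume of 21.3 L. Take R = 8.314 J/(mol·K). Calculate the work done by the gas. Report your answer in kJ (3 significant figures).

Adiabatic: TV^(γ−1) = const with γ = 5/3.
T₂ = T₁ (V₁/V₂)^(γ−1) = 472 × (5.57/21.3)^0.667 = 472 × 0.4089 = 193 K.
W_by = nCᵥ(T₁ − T₂) = (3)(12.47)(472 − 193) = 10438 J.

W ≈ 10.4 kJ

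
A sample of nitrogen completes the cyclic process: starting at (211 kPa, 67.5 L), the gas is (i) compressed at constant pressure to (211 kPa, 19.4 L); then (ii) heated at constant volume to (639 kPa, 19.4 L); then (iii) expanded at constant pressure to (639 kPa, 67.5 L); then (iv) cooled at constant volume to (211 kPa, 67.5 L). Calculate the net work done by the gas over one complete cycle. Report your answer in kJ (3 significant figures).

W_net ≈ 20.6 kJ

Constant-volume legs do no work.
W(i) = (211)(19.4 − 67.5) = -10149 J; W(iii) = (639)(67.5 − 19.4) = 30736 J.
W_net = -10149 + 30736 = 20587 J (the clockwise enclosed area).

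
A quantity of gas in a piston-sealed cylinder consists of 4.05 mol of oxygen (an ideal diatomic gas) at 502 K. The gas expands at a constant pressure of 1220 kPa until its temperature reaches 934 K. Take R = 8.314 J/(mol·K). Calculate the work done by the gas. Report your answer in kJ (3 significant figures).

W ≈ 14.5 kJ

Isobaric: W = P ΔV = nR ΔT.
W = (4.05)(8.314)(934 − 502) = 14546 J.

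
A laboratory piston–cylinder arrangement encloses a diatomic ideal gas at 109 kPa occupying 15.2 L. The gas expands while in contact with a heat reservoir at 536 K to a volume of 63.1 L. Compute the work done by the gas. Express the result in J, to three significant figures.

W ≈ 2360 J

Isothermal: W = nRT ln(V₂/V₁) = P₁V₁ ln(V₂/V₁).
P₁V₁ = (109 kPa)(15.2 L) = 1657 J.
W = 1657 × ln(63.1/15.2) = 1657 × 1.423
W_by_gas = 2358 J.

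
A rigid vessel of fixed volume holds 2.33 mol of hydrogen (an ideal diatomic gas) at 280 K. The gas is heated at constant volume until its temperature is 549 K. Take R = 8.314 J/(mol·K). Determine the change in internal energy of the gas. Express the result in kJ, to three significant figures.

ΔU ≈ 13.0 kJ

Constant volume ⇒ W = 0, so Q = ΔU = nCᵥΔT with Cᵥ = 5R/2 = 20.79 J/(mol·K).
ΔU = (2.33)(20.79)(549 − 280) = 13027 J.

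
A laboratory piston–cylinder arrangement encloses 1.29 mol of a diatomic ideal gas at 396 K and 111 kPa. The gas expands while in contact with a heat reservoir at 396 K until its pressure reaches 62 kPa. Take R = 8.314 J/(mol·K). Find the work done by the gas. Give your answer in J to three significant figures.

W ≈ 2470 J

Isothermal process: W = nRT ln(V₂/V₁) = nRT ln(P₁/P₂).
W = (1.29)(8.314)(396) × ln(111/62)
  = 4247 × ln(1.79) = 4247 × 0.5824
W_by_gas = 2474 J.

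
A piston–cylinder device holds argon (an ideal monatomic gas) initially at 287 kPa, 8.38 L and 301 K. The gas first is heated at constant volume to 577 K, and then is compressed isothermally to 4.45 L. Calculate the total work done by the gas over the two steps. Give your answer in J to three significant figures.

W_total ≈ -2920 J

Step 1 (isochoric): W = 0 (constant volume).
After step 1: P = 550.2 kPa (V unchanged).
Step 2 (isothermal): W = P₁V₁ ln(V₂/V₁) = (4610) ln(4.45/8.38) = -2918 J.
W_total = 0 − 2918 = -2918 J.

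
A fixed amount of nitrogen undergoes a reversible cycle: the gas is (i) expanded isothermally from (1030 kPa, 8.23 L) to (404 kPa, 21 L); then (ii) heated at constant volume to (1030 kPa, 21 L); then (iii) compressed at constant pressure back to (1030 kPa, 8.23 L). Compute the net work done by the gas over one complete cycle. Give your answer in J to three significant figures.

W_net ≈ -5210 J

Leg (i): W = PᵢVᵢ ln(V_f/Vᵢ) = (8477) ln(21/8.23) = 7941 J.
Leg (ii): W = 0.
Leg (iii): W = PΔV = (1030)(8.23 − 21) = -13153 J.
W_net = 7941 − 13153 = -5212 J.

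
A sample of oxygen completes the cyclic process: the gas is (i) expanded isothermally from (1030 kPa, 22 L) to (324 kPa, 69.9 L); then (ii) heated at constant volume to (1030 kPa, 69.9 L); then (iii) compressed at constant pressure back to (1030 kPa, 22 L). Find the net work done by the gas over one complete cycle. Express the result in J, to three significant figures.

Leg (i): W = PᵢVᵢ ln(V_f/Vᵢ) = (22660) ln(69.9/22) = 26195 J.
Leg (ii): W = 0.
Leg (iii): W = PΔV = (1030)(22 − 69.9) = -49337 J.
W_net = 26195 − 49337 = -23142 J.

W_net ≈ -23100 J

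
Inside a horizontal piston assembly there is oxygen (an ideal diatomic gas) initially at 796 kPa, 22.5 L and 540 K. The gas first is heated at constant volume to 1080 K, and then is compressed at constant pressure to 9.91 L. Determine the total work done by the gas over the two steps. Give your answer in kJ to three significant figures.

W_total ≈ -20.0 kJ

Step 1 (isochoric): W = 0 (constant volume).
After step 1: P = 1592 kPa (V unchanged).
Step 2 (isobaric): W = PΔV = (1592 kPa)(9.91 − 22.5 L) = -20043 J.
W_total = 0 − 20043 = -20043 J.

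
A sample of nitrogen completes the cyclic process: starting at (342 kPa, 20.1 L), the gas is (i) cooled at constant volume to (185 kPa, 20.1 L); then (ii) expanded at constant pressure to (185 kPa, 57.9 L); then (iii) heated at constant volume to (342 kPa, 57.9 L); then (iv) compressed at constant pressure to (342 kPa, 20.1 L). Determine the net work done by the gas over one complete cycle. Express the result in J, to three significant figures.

Constant-volume legs do no work.
W(ii) = (185)(57.9 − 20.1) = 6993 J; W(iv) = (342)(20.1 − 57.9) = -12928 J.
W_net = 6993 − 12928 = -5935 J (the counter-clockwise enclosed area).

W_net ≈ -5930 J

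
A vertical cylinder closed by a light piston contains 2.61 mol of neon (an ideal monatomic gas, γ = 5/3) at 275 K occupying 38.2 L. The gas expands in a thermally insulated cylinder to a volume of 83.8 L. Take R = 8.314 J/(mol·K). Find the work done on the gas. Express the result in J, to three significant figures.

W ≈ -3650 J

Adiabatic: TV^(γ−1) = const with γ = 5/3.
T₂ = T₁ (V₁/V₂)^(γ−1) = 275 × (38.2/83.8)^0.667 = 275 × 0.5923 = 162.9 K.
W_by = nCᵥ(T₁ − T₂) = (2.61)(12.47)(275 − 162.9) = 3649 J.
Work on gas = −W_by = -3649 J.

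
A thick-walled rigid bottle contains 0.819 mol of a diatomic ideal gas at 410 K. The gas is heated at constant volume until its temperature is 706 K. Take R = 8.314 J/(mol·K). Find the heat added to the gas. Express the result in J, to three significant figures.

Constant volume ⇒ W = 0, so Q = ΔU = nCᵥΔT with Cᵥ = 5R/2 = 20.79 J/(mol·K).
ΔU = (0.819)(20.79)(706 − 410) = 5039 J.

Q ≈ 5040 J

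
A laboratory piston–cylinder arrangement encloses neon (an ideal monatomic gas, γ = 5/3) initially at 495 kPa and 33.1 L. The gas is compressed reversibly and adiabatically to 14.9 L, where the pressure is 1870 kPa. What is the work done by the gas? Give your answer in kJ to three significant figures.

W ≈ -17.2 kJ

Adiabatic: W = (P₁V₁ − P₂V₂)/(γ − 1) with γ = 5/3.
P₁V₁ = 16384 J, P₂V₂ = 27863 J.
W = (16384 − 27863) / 0.6667 = -17218 J.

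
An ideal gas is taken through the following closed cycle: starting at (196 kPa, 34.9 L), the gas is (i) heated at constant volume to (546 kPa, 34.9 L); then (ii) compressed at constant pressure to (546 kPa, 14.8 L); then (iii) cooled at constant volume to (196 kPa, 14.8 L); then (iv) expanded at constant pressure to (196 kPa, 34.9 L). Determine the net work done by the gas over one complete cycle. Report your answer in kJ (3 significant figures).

W_net ≈ -7.03 kJ

Constant-volume legs do no work.
W(ii) = (546)(14.8 − 34.9) = -10975 J; W(iv) = (196)(34.9 − 14.8) = 3940 J.
W_net = -10975 + 3940 = -7035 J (the counter-clockwise enclosed area).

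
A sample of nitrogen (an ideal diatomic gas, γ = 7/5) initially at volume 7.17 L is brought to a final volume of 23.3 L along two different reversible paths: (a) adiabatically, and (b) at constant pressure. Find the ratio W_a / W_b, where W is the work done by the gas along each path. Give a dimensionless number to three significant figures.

W_a / W_b ≈ 0.418

Path (a) adiabatic: W = P₁V₁(1 − (V₁/V₂)^(γ−1))/(γ−1) → W_a/(P₁V₁) = 0.9397.
Path (b) isobaric: W = P₁(V₂ − V₁) → W_b/(P₁V₁) = 2.25.
W_a / W_b = 0.9397 / 2.25 = 0.4177.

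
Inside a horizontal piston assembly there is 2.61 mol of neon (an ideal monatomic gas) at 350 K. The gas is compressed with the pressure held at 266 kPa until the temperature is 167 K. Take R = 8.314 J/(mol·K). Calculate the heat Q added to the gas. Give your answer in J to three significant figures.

Q ≈ -9930 J

Isobaric: W = nRΔT = (2.61)(8.314)(-183) = -3971 J.
ΔU = nCᵥΔT with Cᵥ = 3R/2: ΔU = (2.61)(12.47)(-183) = -5957 J.
Q = ΔU + W = -5957 − 3971 = -9928 J.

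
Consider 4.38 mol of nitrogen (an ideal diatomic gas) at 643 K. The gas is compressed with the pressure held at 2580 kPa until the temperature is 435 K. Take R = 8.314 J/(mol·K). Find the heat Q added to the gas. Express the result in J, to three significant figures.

Q ≈ -26500 J

Isobaric: W = nRΔT = (4.38)(8.314)(-208) = -7574 J.
ΔU = nCᵥΔT with Cᵥ = 5R/2: ΔU = (4.38)(20.79)(-208) = -18936 J.
Q = ΔU + W = -18936 − 7574 = -26510 J.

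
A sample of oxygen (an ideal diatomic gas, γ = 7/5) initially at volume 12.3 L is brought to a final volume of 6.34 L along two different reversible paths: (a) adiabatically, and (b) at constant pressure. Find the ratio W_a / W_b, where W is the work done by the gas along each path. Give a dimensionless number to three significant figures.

W_a / W_b ≈ 1.57

Path (a) adiabatic: W = P₁V₁(1 − (V₁/V₂)^(γ−1))/(γ−1) → W_a/(P₁V₁) = -0.7589.
Path (b) isobaric: W = P₁(V₂ − V₁) → W_b/(P₁V₁) = -0.4846.
W_a / W_b = -0.7589 / -0.4846 = 1.566.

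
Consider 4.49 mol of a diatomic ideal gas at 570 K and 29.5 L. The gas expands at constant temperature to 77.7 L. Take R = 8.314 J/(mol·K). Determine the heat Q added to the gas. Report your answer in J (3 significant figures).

Isothermal ⇒ ΔU = 0, so Q = W = nRT ln(V₂/V₁).
Q = (4.49)(8.314)(570) ln(77.7/29.5) = 21278 × 0.9685 = 20607 J.

Q ≈ 20600 J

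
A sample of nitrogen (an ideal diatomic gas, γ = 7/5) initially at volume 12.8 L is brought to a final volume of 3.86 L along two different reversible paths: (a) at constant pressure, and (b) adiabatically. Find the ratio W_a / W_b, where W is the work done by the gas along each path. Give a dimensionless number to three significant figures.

W_a / W_b ≈ 0.454

Path (a) isobaric: W = P₁(V₂ − V₁) → W_a/(P₁V₁) = -0.6984.
Path (b) adiabatic: W = P₁V₁(1 − (V₁/V₂)^(γ−1))/(γ−1) → W_b/(P₁V₁) = -1.538.
W_a / W_b = -0.6984 / -1.538 = 0.4541.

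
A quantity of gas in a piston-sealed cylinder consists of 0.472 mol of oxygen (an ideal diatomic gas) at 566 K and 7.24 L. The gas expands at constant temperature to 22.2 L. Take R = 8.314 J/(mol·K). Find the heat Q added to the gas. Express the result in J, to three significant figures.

Isothermal ⇒ ΔU = 0, so Q = W = nRT ln(V₂/V₁).
Q = (0.472)(8.314)(566) ln(22.2/7.24) = 2221 × 1.12 = 2489 J.

Q ≈ 2490 J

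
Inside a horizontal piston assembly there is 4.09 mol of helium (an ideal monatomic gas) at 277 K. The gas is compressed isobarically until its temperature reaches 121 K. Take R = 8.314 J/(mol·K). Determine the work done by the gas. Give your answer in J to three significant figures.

Isobaric: W = P ΔV = nR ΔT.
W = (4.09)(8.314)(121 − 277) = -5305 J.

W ≈ -5300 J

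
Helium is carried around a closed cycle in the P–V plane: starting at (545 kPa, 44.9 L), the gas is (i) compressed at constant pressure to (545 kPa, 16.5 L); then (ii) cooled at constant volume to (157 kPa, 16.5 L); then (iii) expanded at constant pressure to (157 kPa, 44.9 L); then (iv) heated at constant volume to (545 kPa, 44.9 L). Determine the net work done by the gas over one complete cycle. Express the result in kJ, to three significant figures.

W_net ≈ -11.0 kJ

Constant-volume legs do no work.
W(i) = (545)(16.5 − 44.9) = -15478 J; W(iii) = (157)(44.9 − 16.5) = 4459 J.
W_net = -15478 + 4459 = -11019 J (the counter-clockwise enclosed area).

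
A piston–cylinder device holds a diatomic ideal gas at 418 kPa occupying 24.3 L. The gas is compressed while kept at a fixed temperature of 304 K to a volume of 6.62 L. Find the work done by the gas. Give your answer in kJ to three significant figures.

W ≈ -13.2 kJ

Isothermal: W = nRT ln(V₂/V₁) = P₁V₁ ln(V₂/V₁).
P₁V₁ = (418 kPa)(24.3 L) = 10157 J.
W = 10157 × ln(6.62/24.3) = 10157 × -1.3
W_by_gas = -13208 J.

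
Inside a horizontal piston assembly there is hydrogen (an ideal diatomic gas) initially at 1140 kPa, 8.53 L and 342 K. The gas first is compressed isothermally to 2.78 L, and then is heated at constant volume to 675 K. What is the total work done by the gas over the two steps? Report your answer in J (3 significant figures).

Step 1 (isothermal): W = P₁V₁ ln(V₂/V₁) = (9724) ln(2.78/8.53) = -10902 J.
Step 2 (isochoric): W = 0 (constant volume).
W_total = -10902 + 0 = -10902 J.

W_total ≈ -10900 J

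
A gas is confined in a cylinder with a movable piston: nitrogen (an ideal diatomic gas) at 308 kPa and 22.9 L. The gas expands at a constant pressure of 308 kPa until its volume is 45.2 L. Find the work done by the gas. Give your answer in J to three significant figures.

W ≈ 6870 J

Isobaric: W = P ΔV.
W = (308 kPa)(45.2 − 22.9 L) = (308)(22.3) = 6868 J.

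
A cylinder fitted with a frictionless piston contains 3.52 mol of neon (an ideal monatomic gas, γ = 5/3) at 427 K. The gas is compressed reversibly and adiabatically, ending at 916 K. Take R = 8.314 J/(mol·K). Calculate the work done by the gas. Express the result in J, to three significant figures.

Adiabatic ⇒ Q = 0, so W_by = −ΔU = nCᵥ(T₁ − T₂).
Cᵥ = 3R/2 = 12.47 J/(mol·K).
W = (3.52)(12.47)(427 − 916) = -21466 J.

W ≈ -21500 J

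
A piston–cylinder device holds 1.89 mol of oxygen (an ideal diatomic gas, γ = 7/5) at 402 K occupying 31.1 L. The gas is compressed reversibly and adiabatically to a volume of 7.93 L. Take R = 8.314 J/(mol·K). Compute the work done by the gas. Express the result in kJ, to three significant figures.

Adiabatic: TV^(γ−1) = const with γ = 7/5.
T₂ = T₁ (V₁/V₂)^(γ−1) = 402 × (31.1/7.93)^0.4 = 402 × 1.727 = 694.4 K.
W_by = nCᵥ(T₁ − T₂) = (1.89)(20.79)(402 − 694.4) = -11487 J.

W ≈ -11.5 kJ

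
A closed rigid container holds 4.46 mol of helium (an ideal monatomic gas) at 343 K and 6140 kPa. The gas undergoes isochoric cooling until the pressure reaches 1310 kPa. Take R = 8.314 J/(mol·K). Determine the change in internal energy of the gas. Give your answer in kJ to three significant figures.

ΔU ≈ -15.0 kJ

Constant volume ⇒ W = 0, so Q = ΔU = nCᵥΔT with Cᵥ = 3R/2 = 12.47 J/(mol·K).
At constant V, T₂/T₁ = P₂/P₁ ⇒ ΔT = T₁(P₂/P₁ − 1) = 343·(1310/6140 − 1) = -269.8 K.
ΔU = (4.46)(12.47)(-269.8) = -15008 J.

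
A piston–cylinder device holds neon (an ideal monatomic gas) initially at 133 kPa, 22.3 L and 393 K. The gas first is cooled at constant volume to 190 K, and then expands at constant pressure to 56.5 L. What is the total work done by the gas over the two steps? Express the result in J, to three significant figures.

W_total ≈ 2200 J

Step 1 (isochoric): W = 0 (constant volume).
After step 1: P = 64.3 kPa (V unchanged).
Step 2 (isobaric): W = PΔV = (64.3 kPa)(56.5 − 22.3 L) = 2199 J.
W_total = 0 + 2199 = 2199 J.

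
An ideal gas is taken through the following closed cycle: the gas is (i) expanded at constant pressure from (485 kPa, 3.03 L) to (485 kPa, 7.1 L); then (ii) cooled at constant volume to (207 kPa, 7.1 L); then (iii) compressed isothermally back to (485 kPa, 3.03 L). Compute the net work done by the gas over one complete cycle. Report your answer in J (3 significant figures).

W_net ≈ 722 J

Leg (i): W = PΔV = (485)(7.1 − 3.03) = 1974 J.
Leg (ii): W = 0.
Leg (iii): W = PᵢVᵢ ln(V_f/Vᵢ) = (1470) ln(3.03/7.1) = -1251 J.
W_net = 1974 − 1251 = 722.5 J.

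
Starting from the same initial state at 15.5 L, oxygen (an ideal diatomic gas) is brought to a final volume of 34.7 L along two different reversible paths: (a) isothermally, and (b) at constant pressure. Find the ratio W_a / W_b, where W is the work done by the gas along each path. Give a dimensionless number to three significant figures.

W_a / W_b ≈ 0.651

Path (a) isothermal: W = P₁V₁ ln(V₂/V₁) → W_a/(P₁V₁) = 0.8059.
Path (b) isobaric: W = P₁(V₂ − V₁) → W_b/(P₁V₁) = 1.239.
W_a / W_b = 0.8059 / 1.239 = 0.6506.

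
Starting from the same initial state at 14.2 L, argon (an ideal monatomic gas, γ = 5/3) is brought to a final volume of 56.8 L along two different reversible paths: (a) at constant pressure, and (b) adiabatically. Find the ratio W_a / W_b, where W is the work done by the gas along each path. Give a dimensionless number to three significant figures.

Path (a) isobaric: W = P₁(V₂ − V₁) → W_a/(P₁V₁) = 3.
Path (b) adiabatic: W = P₁V₁(1 − (V₁/V₂)^(γ−1))/(γ−1) → W_b/(P₁V₁) = 0.9047.
W_a / W_b = 3 / 0.9047 = 3.316.

W_a / W_b ≈ 3.32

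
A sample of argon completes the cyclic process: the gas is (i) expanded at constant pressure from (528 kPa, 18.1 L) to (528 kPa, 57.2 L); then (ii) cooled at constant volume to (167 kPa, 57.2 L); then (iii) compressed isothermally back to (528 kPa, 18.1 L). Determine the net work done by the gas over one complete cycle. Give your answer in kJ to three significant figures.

W_net ≈ 9.65 kJ

Leg (i): W = PΔV = (528)(57.2 − 18.1) = 20645 J.
Leg (ii): W = 0.
Leg (iii): W = PᵢVᵢ ln(V_f/Vᵢ) = (9552) ln(18.1/57.2) = -10991 J.
W_net = 20645 − 10991 = 9653 J.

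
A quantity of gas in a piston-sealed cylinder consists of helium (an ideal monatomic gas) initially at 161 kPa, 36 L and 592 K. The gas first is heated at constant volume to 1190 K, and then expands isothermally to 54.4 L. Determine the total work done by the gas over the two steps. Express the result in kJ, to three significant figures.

Step 1 (isochoric): W = 0 (constant volume).
After step 1: P = 323.6 kPa (V unchanged).
Step 2 (isothermal): W = P₁V₁ ln(V₂/V₁) = (11651) ln(54.4/36) = 4810 J.
W_total = 0 + 4810 = 4810 J.

W_total ≈ 4.81 kJ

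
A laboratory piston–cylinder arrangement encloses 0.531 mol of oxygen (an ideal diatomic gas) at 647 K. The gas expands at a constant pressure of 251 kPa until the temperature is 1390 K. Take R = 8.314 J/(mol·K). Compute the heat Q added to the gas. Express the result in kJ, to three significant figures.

Q ≈ 11.5 kJ

Isobaric: W = nRΔT = (0.531)(8.314)(743) = 3280 J.
ΔU = nCᵥΔT with Cᵥ = 5R/2: ΔU = (0.531)(20.79)(743) = 8200 J.
Q = ΔU + W = 8200 + 3280 = 11481 J.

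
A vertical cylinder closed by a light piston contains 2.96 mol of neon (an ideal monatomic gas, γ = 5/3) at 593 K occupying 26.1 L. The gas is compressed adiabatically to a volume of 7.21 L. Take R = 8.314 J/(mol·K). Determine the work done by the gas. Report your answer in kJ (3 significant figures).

W ≈ -29.7 kJ

Adiabatic: TV^(γ−1) = const with γ = 5/3.
T₂ = T₁ (V₁/V₂)^(γ−1) = 593 × (26.1/7.21)^0.667 = 593 × 2.358 = 1398 K.
W_by = nCᵥ(T₁ − T₂) = (2.96)(12.47)(593 − 1398) = -29718 J.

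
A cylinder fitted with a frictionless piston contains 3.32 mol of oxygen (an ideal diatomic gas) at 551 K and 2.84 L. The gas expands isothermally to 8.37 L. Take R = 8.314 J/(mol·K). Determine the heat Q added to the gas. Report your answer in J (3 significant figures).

Isothermal ⇒ ΔU = 0, so Q = W = nRT ln(V₂/V₁).
Q = (3.32)(8.314)(551) ln(8.37/2.84) = 15209 × 1.081 = 16439 J.

Q ≈ 16400 J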